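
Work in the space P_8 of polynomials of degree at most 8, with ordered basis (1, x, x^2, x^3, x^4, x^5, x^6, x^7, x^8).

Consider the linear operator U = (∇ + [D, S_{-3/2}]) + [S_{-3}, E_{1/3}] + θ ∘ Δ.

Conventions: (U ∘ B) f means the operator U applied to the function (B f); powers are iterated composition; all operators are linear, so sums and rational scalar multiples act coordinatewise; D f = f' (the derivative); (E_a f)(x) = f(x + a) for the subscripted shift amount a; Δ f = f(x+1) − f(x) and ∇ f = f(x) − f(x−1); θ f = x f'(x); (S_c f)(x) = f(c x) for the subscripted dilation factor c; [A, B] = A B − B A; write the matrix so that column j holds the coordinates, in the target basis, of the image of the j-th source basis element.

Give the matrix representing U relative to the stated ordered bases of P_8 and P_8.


image of 1: 0
image of x: -1/6
image of x^2: (7/2)x - 17/9
image of x^3: (225/8)x^2 + 8x + 55/27
image of x^4: -(377/4)x^3 - 42x^2 - (40/9)x - 161/81
image of x^5: (16055/32)x^4 + 260x^3 + (370/3)x^2 + (400/27)x + 487/243
image of x^6: -(57411/32)x^5 - 1035x^4 - 480x^3 - (355/3)x^2 - (164/27)x - 1457/729
image of x^7: (851669/128)x^6 + 4620x^5 + 3115x^4 + (3010/3)x^3 + (2275/9)x^2 + (5096/243)x + 4375/2187
image of x^8: -(733513/32)x^7 - 18004x^6 - 13776x^5 - 5390x^4 - (11648/9)x^3 - (18116/81)x^2 - (5840/729)x - 13121/6561
each image's coordinates form column j of the matrix

the matrix is [[0, -1/6, -17/9, 55/27, -161/81, 487/243, -1457/729, 4375/2187, -13121/6561]; [0, 0, 7/2, 8, -40/9, 400/27, -164/27, 5096/243, -5840/729]; [0, 0, 0, 225/8, -42, 370/3, -355/3, 2275/9, -18116/81]; [0, 0, 0, 0, -377/4, 260, -480, 3010/3, -11648/9]; [0, 0, 0, 0, 0, 16055/32, -1035, 3115, -5390]; [0, 0, 0, 0, 0, 0, -57411/32, 4620, -13776]; [0, 0, 0, 0, 0, 0, 0, 851669/128, -18004]; [0, 0, 0, 0, 0, 0, 0, 0, -733513/32]; [0, 0, 0, 0, 0, 0, 0, 0, 0]] (rows listed top to bottom)


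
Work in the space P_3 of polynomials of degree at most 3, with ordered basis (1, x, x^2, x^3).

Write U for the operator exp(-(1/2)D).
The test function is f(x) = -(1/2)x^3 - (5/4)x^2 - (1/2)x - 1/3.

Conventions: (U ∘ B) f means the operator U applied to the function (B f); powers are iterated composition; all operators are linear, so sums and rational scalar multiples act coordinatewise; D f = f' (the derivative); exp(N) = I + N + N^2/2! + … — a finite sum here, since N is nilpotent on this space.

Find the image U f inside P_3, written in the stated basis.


order-1 term: (3/4)x^2 + (5/4)x + 1/4
order-2 term: -(3/8)x - 5/16
order-3 term: 1/16
the series for exp(-(1/2)D) f terminates at order 3
exp(-(1/2)D) f = -(1/2)x^3 - (1/2)x^2 + (3/8)x - 1/3

the result is g(x) = -(1/2)x^3 - (1/2)x^2 + (3/8)x - 1/3


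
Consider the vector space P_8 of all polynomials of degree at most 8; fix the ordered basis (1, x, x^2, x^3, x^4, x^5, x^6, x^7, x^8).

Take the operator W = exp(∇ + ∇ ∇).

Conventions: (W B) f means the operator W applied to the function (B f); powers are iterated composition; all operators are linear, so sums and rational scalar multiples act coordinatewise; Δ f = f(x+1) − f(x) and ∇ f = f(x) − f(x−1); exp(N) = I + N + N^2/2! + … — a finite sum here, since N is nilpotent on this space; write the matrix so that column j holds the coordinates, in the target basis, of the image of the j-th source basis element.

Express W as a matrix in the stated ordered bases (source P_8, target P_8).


the matrix is [[1, 1, 2, -1, 3, -38, 203, -1139, 8592]; [0, 1, 2, 6, -4, 15, -228, 1421, -9112]; [0, 0, 1, 3, 12, -10, 45, -798, 5684]; [0, 0, 0, 1, 4, 20, -20, 105, -2128]; [0, 0, 0, 0, 1, 5, 30, -35, 210]; [0, 0, 0, 0, 0, 1, 6, 42, -56]; [0, 0, 0, 0, 0, 0, 1, 7, 56]; [0, 0, 0, 0, 0, 0, 0, 1, 8]; [0, 0, 0, 0, 0, 0, 0, 0, 1]] (rows listed top to bottom)

image of 1: 1
image of x: x + 1
image of x^2: x^2 + 2x + 2
image of x^3: x^3 + 3x^2 + 6x - 1
image of x^4: x^4 + 4x^3 + 12x^2 - 4x + 3
image of x^5: x^5 + 5x^4 + 20x^3 - 10x^2 + 15x - 38
image of x^6: x^6 + 6x^5 + 30x^4 - 20x^3 + 45x^2 - 228x + 203
image of x^7: x^7 + 7x^6 + 42x^5 - 35x^4 + 105x^3 - 798x^2 + 1421x - 1139
image of x^8: x^8 + 8x^7 + 56x^6 - 56x^5 + 210x^4 - 2128x^3 + 5684x^2 - 9112x + 8592
each image's coordinates form column j of the matrix


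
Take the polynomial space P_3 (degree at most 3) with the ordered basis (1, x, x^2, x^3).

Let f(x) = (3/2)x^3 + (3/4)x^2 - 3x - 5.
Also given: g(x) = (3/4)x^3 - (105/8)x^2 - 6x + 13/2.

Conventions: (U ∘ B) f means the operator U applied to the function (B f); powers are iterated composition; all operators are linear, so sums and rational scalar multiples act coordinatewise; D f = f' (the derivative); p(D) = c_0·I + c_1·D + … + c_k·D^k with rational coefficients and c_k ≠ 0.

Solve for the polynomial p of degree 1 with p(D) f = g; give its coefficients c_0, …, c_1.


c_0 = 1/2, c_1 = -3

D^0 f = (3/2)x^3 + (3/4)x^2 - 3x - 5
D^1 f = (9/2)x^2 + (3/2)x - 3
matching coefficients of g against c_0 f + c_1 Df + … from the top degree down determines the c_i
solution: c_0 = 1/2, c_1 = -3


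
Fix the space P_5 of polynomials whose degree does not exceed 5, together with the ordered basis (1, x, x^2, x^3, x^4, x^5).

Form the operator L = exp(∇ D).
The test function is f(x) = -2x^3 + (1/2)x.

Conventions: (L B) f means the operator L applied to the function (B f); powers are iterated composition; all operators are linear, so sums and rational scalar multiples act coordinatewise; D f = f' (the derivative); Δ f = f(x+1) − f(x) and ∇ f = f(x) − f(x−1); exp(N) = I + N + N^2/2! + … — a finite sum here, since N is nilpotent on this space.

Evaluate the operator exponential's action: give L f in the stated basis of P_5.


order-1 term: -12x + 6
the series for exp(∇ D) f terminates at order 1
exp(∇ D) f = -2x^3 - (23/2)x + 6

the image equals g(x) = -2x^3 - (23/2)x + 6


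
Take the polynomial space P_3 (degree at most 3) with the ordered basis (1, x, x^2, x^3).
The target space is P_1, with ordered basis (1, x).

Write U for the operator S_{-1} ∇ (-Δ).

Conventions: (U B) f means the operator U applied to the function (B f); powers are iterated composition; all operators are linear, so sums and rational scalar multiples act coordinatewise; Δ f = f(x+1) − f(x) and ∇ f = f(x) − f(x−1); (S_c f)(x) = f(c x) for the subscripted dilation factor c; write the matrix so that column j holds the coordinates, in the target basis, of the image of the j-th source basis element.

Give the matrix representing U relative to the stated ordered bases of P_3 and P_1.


image of 1: 0
image of x: 0
image of x^2: -2
image of x^3: 6x
each image's coordinates form column j of the matrix

the matrix is [[0, 0, -2, 0]; [0, 0, 0, 6]] (rows listed top to bottom)


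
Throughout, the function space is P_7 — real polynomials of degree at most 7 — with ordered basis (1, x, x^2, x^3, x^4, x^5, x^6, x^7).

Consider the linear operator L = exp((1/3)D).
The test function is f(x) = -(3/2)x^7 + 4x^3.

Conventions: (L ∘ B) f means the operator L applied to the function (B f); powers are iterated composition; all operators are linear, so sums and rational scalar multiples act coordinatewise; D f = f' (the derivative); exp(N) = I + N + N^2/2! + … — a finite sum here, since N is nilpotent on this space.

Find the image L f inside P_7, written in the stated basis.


the result is g(x) = -(3/2)x^7 - (7/2)x^6 - (7/2)x^5 - (35/18)x^4 + (181/54)x^3 + (209/54)x^2 + (641/486)x + 215/1458

order-1 term: -(7/2)x^6 + 4x^2
order-2 term: -(7/2)x^5 + (4/3)x
order-3 term: -(35/18)x^4 + 4/27
order-4 term: -(35/54)x^3
order-5 term: -(7/54)x^2
order-6 term: -(7/486)x
order-7 term: -1/1458
the series for exp((1/3)D) f terminates at order 7
exp((1/3)D) f = -(3/2)x^7 - (7/2)x^6 - (7/2)x^5 - (35/18)x^4 + (181/54)x^3 + (209/54)x^2 + (641/486)x + 215/1458


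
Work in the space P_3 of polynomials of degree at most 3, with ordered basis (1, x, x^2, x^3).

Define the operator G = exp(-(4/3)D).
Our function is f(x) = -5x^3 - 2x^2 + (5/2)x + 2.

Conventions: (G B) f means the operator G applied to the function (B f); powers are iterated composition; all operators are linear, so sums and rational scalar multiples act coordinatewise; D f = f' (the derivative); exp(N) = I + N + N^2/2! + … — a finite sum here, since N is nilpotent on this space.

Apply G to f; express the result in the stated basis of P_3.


the result is g(x) = -5x^3 + 18x^2 - (113/6)x + 188/27

order-1 term: 20x^2 + (16/3)x - 10/3
order-2 term: -(80/3)x - 32/9
order-3 term: 320/27
the series for exp(-(4/3)D) f terminates at order 3
exp(-(4/3)D) f = -5x^3 + 18x^2 - (113/6)x + 188/27


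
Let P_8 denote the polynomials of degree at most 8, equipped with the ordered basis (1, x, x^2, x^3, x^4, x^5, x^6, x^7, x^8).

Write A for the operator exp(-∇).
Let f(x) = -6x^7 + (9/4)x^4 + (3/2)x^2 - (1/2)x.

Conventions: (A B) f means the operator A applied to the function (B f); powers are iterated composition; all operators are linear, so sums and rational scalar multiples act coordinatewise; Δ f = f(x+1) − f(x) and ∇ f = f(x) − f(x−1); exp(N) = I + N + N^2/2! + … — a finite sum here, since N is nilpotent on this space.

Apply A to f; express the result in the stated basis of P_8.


the image equals g(x) = -6x^7 + 42x^6 - 252x^5 + (4209/4)x^4 - 3159x^3 + (13161/2)x^2 - (17149/2)x + 21197/4

order-1 term: 42x^6 - 126x^5 + 210x^4 - 219x^3 + (279/2)x^2 - 54x + 41/4
order-2 term: -126x^5 + 630x^4 - 1470x^3 + (3807/2)x^2 - 1329x + 1581/4
order-3 term: 210x^4 - 1260x^3 + 3150x^2 - 3789x + 3639/2
order-4 term: -210x^3 + 1260x^2 - 2730x + 8409/4
order-5 term: 126x^2 - 630x + 840
order-6 term: -42x + 126
order-7 term: 6
the series for exp(-∇) f terminates at order 7
exp(-∇) f = -6x^7 + 42x^6 - 252x^5 + (4209/4)x^4 - 3159x^3 + (13161/2)x^2 - (17149/2)x + 21197/4


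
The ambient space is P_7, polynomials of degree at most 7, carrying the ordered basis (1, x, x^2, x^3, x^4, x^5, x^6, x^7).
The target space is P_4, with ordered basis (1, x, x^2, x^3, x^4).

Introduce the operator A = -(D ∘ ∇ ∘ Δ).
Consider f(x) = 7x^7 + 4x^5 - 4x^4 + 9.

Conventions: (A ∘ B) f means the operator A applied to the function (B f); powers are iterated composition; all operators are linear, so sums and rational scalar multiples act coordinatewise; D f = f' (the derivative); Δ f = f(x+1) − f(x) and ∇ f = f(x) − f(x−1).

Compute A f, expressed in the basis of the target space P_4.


Δ f = 49x^6 + 147x^5 + 265x^4 + 269x^3 + 163x^2 + 53x + 7
∇ Δ f = 294x^5 + 570x^3 - 48x^2 + 138x - 8
D ∇ Δ f = 1470x^4 + 1710x^2 - 96x + 138
(-(D ∘ ∇ ∘ Δ)) f = -1470x^4 - 1710x^2 + 96x - 138

g(x) = -1470x^4 - 1710x^2 + 96x - 138


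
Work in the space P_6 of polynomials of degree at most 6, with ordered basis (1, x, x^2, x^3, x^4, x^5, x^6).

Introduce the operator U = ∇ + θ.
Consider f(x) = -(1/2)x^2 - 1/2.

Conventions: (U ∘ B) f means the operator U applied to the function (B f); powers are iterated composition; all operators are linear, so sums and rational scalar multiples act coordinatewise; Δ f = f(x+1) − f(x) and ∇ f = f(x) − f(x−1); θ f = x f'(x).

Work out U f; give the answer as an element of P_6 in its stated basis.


∇ f = -x + 1/2
θ f = -x^2
(∇ + θ) f = -x^2 - x + 1/2

g(x) = -x^2 - x + 1/2


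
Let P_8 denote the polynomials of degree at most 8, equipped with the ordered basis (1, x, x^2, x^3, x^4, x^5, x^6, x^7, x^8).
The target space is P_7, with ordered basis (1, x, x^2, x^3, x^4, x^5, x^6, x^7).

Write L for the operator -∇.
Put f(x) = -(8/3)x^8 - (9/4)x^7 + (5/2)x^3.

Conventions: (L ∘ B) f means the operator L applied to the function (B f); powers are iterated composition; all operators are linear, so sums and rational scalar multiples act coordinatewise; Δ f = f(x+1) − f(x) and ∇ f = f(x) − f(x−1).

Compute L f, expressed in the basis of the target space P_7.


∇ f = -(64/3)x^7 + (707/12)x^6 - (1225/12)x^5 + (1295/12)x^4 - (847/12)x^3 + (419/12)x^2 - (157/12)x + 35/12
(-∇) f = (64/3)x^7 - (707/12)x^6 + (1225/12)x^5 - (1295/12)x^4 + (847/12)x^3 - (419/12)x^2 + (157/12)x - 35/12

g(x) = (64/3)x^7 - (707/12)x^6 + (1225/12)x^5 - (1295/12)x^4 + (847/12)x^3 - (419/12)x^2 + (157/12)x - 35/12


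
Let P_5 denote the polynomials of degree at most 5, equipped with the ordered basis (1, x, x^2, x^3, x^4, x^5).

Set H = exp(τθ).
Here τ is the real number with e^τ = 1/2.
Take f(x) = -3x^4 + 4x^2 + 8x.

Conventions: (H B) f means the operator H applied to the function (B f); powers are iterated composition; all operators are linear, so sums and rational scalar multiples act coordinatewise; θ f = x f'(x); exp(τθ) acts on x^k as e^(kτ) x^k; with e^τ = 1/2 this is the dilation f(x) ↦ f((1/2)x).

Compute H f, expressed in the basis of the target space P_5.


exp(τθ) x^k = e^(kτ) x^k; with e^τ = 1/2 this sends x^k to (1/2)^k x^k
x ↦ 1/2 x
x^2 ↦ 1/4 x^2
x^4 ↦ 1/16 x^4
applying this coordinatewise to f: exp(τθ) f = -(3/16)x^4 + x^2 + 4x

g(x) = -(3/16)x^4 + x^2 + 4x


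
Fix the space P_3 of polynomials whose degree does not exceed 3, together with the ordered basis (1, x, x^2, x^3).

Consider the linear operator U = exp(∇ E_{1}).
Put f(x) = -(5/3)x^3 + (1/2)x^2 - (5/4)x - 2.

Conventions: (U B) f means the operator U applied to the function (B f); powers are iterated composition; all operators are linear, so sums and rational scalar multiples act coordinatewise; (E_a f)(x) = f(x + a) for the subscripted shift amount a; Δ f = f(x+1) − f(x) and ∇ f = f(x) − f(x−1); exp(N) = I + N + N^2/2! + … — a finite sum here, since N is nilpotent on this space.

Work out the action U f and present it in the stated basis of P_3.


g(x) = -(5/3)x^3 - (9/2)x^2 - (41/4)x - 127/12

order-1 term: -5x^2 - 4x - 29/12
order-2 term: -5x - 9/2
order-3 term: -5/3
the series for exp(∇ E_{1}) f terminates at order 3
exp(∇ E_{1}) f = -(5/3)x^3 - (9/2)x^2 - (41/4)x - 127/12


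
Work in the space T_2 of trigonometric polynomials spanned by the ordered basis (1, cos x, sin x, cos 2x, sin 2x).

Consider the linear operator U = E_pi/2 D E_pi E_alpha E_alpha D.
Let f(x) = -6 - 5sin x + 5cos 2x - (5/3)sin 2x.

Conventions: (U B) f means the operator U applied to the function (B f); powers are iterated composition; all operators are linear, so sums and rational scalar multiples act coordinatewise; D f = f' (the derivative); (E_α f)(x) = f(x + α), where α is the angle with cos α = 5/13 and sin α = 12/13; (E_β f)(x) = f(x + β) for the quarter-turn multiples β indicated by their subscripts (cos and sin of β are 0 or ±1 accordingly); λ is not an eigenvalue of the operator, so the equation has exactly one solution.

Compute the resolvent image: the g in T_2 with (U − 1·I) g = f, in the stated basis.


the image equals g(x) = 6 - (35/34)cos x + (5/2)sin x - (337985/487449)cos 2x - (522005/487449)sin 2x

write g with unknown coordinates in the stated basis and equate coefficients in (U − 1·I) g = f
solving from the highest basis element down gives g = 6 - (35/34)cos x + (5/2)sin x - (337985/487449)cos 2x - (522005/487449)sin 2x
check: U g = -(35/34)cos x - (5/2)sin x + (2099260/487449)cos 2x - (1334420/487449)sin 2x
so U g − 1·g = -6 - 5sin x + 5cos 2x - (5/3)sin 2x = f ✓


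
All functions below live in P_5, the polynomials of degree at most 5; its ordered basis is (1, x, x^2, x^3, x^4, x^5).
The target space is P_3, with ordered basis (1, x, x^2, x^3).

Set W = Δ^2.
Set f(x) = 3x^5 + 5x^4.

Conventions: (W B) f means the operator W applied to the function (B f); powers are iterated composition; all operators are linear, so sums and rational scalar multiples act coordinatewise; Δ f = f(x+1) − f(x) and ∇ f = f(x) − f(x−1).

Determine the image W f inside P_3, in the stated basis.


Δ f = 15x^4 + 50x^3 + 60x^2 + 35x + 8
Δ Δ f = 60x^3 + 240x^2 + 330x + 160

the image equals g(x) = 60x^3 + 240x^2 + 330x + 160


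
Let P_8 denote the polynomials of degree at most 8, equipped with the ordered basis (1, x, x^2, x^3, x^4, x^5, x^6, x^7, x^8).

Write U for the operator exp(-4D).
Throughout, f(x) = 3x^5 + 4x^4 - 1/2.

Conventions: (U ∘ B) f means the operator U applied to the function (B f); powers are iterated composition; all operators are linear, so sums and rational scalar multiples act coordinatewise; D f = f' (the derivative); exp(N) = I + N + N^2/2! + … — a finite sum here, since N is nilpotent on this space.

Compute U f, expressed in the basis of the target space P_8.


order-1 term: -60x^4 - 64x^3
order-2 term: 480x^3 + 384x^2
order-3 term: -1920x^2 - 1024x
order-4 term: 3840x + 1024
order-5 term: -3072
the series for exp(-4D) f terminates at order 5
exp(-4D) f = 3x^5 - 56x^4 + 416x^3 - 1536x^2 + 2816x - 4097/2

g(x) = 3x^5 - 56x^4 + 416x^3 - 1536x^2 + 2816x - 4097/2


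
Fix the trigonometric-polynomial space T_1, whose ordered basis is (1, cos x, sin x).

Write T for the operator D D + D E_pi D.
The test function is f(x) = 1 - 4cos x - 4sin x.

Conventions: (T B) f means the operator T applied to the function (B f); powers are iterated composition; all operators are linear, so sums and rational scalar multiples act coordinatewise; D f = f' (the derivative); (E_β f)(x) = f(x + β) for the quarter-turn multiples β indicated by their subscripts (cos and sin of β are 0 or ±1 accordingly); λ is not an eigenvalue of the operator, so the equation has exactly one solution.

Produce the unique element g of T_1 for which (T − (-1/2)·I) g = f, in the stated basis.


g(x) = 2 - 8cos x - 8sin x

write g with unknown coordinates in the stated basis and equate coefficients in (T − (-1/2)·I) g = f
solving from the highest basis element down gives g = 2 - 8cos x - 8sin x
check: T g = 0
so T g − (-1/2)·g = 1 - 4cos x - 4sin x = f ✓


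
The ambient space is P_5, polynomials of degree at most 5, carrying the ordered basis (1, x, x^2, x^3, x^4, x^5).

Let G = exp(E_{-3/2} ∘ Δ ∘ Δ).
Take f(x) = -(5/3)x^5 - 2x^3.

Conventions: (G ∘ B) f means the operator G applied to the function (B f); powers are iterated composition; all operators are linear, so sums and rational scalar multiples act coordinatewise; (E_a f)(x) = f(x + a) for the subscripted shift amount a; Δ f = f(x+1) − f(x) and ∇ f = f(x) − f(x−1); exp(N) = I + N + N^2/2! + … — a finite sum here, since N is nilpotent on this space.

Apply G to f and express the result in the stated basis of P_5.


the result is g(x) = -(5/3)x^5 - (106/3)x^3 + 50x^2 - (461/3)x + 237/2

order-1 term: -(100/3)x^3 + 50x^2 - (161/3)x + 37/2
order-2 term: -100x + 100
the series for exp(E_{-3/2} ∘ Δ ∘ Δ) f terminates at order 2
exp(E_{-3/2} ∘ Δ ∘ Δ) f = -(5/3)x^5 - (106/3)x^3 + 50x^2 - (461/3)x + 237/2


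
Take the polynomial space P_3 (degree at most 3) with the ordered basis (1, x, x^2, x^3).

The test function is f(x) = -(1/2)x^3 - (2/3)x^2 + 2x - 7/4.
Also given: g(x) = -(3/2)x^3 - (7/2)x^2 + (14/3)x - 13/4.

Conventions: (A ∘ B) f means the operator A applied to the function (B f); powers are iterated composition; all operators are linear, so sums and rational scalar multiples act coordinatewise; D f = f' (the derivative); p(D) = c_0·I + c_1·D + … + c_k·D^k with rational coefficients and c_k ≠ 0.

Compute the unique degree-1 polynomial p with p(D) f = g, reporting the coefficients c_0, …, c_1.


D^0 f = -(1/2)x^3 - (2/3)x^2 + 2x - 7/4
D^1 f = -(3/2)x^2 - (4/3)x + 2
matching coefficients of g against c_0 f + c_1 Df + … from the top degree down determines the c_i
solution: c_0 = 3, c_1 = 1

c_0 = 3, c_1 = 1


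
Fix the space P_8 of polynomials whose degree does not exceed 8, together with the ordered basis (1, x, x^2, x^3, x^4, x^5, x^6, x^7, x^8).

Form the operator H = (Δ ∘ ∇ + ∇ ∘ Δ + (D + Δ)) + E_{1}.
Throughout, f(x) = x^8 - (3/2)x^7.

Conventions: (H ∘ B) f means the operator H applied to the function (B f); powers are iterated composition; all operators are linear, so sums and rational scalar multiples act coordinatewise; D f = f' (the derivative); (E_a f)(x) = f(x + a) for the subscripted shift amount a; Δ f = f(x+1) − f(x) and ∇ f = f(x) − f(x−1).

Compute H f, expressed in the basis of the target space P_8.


∇ f = 8x^7 - (77/2)x^6 + (175/2)x^5 - (245/2)x^4 + (217/2)x^3 - (119/2)x^2 + (37/2)x - 5/2
Δ ∇ f = 56x^6 - 63x^5 + 140x^4 - 105x^3 + 56x^2 - 21x + 2
Δ f = 8x^7 + (35/2)x^6 + (49/2)x^5 + (35/2)x^4 + (7/2)x^3 - (7/2)x^2 - (5/2)x - 1/2
∇ Δ f = 56x^6 - 63x^5 + 140x^4 - 105x^3 + 56x^2 - 21x + 2
D f = 8x^7 - (21/2)x^6
Δ f = 8x^7 + (35/2)x^6 + (49/2)x^5 + (35/2)x^4 + (7/2)x^3 - (7/2)x^2 - (5/2)x - 1/2
(D + Δ) f = 16x^7 + 7x^6 + (49/2)x^5 + (35/2)x^4 + (7/2)x^3 - (7/2)x^2 - (5/2)x - 1/2
(Δ ∘ ∇ + ∇ ∘ Δ + (D + Δ)) f = 16x^7 + 119x^6 - (203/2)x^5 + (595/2)x^4 - (413/2)x^3 + (217/2)x^2 - (89/2)x + 7/2
E_{1} f = x^8 + (13/2)x^7 + (35/2)x^6 + (49/2)x^5 + (35/2)x^4 + (7/2)x^3 - (7/2)x^2 - (5/2)x - 1/2
((Δ ∘ ∇ + ∇ ∘ Δ + (D + Δ)) + E_{1}) f = x^8 + (45/2)x^7 + (273/2)x^6 - 77x^5 + 315x^4 - 203x^3 + 105x^2 - 47x + 3

the result is g(x) = x^8 + (45/2)x^7 + (273/2)x^6 - 77x^5 + 315x^4 - 203x^3 + 105x^2 - 47x + 3


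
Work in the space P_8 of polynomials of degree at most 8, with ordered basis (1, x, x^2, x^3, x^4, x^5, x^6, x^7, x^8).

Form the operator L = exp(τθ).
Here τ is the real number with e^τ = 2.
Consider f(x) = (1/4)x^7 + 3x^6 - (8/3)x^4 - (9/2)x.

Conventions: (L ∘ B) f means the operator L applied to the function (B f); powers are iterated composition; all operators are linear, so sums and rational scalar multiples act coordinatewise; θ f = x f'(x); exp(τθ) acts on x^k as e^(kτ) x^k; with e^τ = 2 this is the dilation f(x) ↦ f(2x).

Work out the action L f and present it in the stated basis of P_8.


the image equals g(x) = 32x^7 + 192x^6 - (128/3)x^4 - 9x

exp(τθ) x^k = e^(kτ) x^k; with e^τ = 2 this sends x^k to 2^k x^k
x ↦ 2 x
x^4 ↦ 16 x^4
x^6 ↦ 64 x^6
x^7 ↦ 128 x^7
applying this coordinatewise to f: exp(τθ) f = 32x^7 + 192x^6 - (128/3)x^4 - 9x


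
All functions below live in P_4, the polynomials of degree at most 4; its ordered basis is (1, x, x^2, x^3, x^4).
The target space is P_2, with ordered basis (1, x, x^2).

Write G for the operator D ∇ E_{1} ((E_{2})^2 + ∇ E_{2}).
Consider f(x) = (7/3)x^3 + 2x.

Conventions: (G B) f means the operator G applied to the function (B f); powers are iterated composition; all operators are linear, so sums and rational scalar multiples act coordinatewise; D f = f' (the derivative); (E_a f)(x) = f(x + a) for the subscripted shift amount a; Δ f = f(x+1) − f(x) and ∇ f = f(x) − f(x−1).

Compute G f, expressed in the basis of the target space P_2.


the image equals g(x) = 14x + 77

E_{2} f = (7/3)x^3 + 14x^2 + 30x + 68/3
E_{2} E_{2} f = (7/3)x^3 + 28x^2 + 114x + 472/3
E_{2} f = (7/3)x^3 + 14x^2 + 30x + 68/3
∇ E_{2} f = 7x^2 + 21x + 55/3
((E_{2})^2 + ∇ E_{2}) f = (7/3)x^3 + 35x^2 + 135x + 527/3
E_{1} ((E_{2})^2 + ∇ E_{2}) f = (7/3)x^3 + 42x^2 + 212x + 348
∇ E_{1} ((E_{2})^2 + ∇ E_{2}) f = 7x^2 + 77x + 517/3
D ∇ E_{1} ((E_{2})^2 + ∇ E_{2}) f = 14x + 77


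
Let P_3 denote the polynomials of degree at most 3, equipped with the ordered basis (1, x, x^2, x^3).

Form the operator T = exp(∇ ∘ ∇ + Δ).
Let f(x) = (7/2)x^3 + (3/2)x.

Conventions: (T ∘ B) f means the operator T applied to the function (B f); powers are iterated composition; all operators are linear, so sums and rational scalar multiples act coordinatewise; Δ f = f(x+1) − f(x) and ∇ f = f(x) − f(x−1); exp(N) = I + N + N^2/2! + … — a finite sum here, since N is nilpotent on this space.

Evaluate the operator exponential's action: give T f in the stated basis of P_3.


the result is g(x) = (7/2)x^3 + (21/2)x^2 + (87/2)x + 19

order-1 term: (21/2)x^2 + (63/2)x - 16
order-2 term: (21/2)x + 63/2
order-3 term: 7/2
the series for exp(∇ ∘ ∇ + Δ) f terminates at order 3
exp(∇ ∘ ∇ + Δ) f = (7/2)x^3 + (21/2)x^2 + (87/2)x + 19


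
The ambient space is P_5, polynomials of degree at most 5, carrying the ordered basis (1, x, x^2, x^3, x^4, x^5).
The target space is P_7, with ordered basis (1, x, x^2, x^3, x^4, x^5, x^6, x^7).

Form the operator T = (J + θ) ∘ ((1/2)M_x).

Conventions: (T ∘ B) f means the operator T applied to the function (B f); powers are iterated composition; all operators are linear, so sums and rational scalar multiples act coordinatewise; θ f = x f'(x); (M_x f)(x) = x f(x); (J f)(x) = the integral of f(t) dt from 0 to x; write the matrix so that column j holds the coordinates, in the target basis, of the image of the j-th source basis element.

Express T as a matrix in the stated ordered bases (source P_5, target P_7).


image of 1: (1/4)x^2 + (1/2)x
image of x: (1/6)x^3 + x^2
image of x^2: (1/8)x^4 + (3/2)x^3
image of x^3: (1/10)x^5 + 2x^4
image of x^4: (1/12)x^6 + (5/2)x^5
image of x^5: (1/14)x^7 + 3x^6
each image's coordinates form column j of the matrix

the matrix is [[0, 0, 0, 0, 0, 0]; [1/2, 0, 0, 0, 0, 0]; [1/4, 1, 0, 0, 0, 0]; [0, 1/6, 3/2, 0, 0, 0]; [0, 0, 1/8, 2, 0, 0]; [0, 0, 0, 1/10, 5/2, 0]; [0, 0, 0, 0, 1/12, 3]; [0, 0, 0, 0, 0, 1/14]] (rows listed top to bottom)


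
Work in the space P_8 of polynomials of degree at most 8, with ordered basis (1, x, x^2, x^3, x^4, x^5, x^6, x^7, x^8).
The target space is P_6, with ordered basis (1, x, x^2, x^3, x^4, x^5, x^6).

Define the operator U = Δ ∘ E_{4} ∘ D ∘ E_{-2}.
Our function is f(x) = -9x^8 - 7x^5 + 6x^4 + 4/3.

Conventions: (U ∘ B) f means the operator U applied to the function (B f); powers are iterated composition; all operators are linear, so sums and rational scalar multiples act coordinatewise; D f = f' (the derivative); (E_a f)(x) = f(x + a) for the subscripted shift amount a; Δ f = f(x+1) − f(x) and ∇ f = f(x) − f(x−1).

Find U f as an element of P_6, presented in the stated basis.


E_{-2} f = -9x^8 + 144x^7 - 1008x^6 + 4025x^5 - 10004x^4 + 15800x^3 - 15424x^2 + 8464x - 5948/3
D E_{-2} f = -72x^7 + 1008x^6 - 6048x^5 + 20125x^4 - 40016x^3 + 47400x^2 - 30848x + 8464
E_{4} D E_{-2} f = -72x^7 - 1008x^6 - 6048x^5 - 20195x^4 - 40576x^3 - 49080x^2 - 33088x - 9584
Δ (E_{4} ∘ D ∘ E_{-2}) f = -504x^6 - 7560x^5 - 47880x^4 - 163940x^3 - 320010x^2 - 337460x - 150067

the result is g(x) = -504x^6 - 7560x^5 - 47880x^4 - 163940x^3 - 320010x^2 - 337460x - 150067


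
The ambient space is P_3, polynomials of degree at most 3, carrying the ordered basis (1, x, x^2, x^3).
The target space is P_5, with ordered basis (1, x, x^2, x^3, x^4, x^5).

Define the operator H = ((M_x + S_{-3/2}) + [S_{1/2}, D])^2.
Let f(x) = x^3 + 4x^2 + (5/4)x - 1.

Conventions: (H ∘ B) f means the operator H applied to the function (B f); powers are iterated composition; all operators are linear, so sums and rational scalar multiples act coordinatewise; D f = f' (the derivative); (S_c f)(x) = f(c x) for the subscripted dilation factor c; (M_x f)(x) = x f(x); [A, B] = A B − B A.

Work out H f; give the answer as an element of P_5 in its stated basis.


M_x f = x^4 + 4x^3 + (5/4)x^2 - x
S_{-3/2} f = -(27/8)x^3 + 9x^2 - (15/8)x - 1
(M_x + S_{-3/2}) f = x^4 + (5/8)x^3 + (41/4)x^2 - (23/8)x - 1
D f = 3x^2 + 8x + 5/4
S_{1/2} D f = (3/4)x^2 + 4x + 5/4
S_{1/2} f = (1/8)x^3 + x^2 + (5/8)x - 1
D S_{1/2} f = (3/8)x^2 + 2x + 5/8
[S_{1/2}, D] f = (3/8)x^2 + 2x + 5/8
((M_x + S_{-3/2}) + [S_{1/2}, D]) f = x^4 + (5/8)x^3 + (85/8)x^2 - (7/8)x - 3/8
M_x ((M_x + S_{-3/2}) + [S_{1/2}, D]) f = x^5 + (5/8)x^4 + (85/8)x^3 - (7/8)x^2 - (3/8)x
S_{-3/2} ((M_x + S_{-3/2}) + [S_{1/2}, D]) f = (81/16)x^4 - (135/64)x^3 + (765/32)x^2 + (21/16)x - 3/8
(M_x + S_{-3/2}) ((M_x + S_{-3/2}) + [S_{1/2}, D]) f = x^5 + (91/16)x^4 + (545/64)x^3 + (737/32)x^2 + (15/16)x - 3/8
D ((M_x + S_{-3/2}) + [S_{1/2}, D]) f = 4x^3 + (15/8)x^2 + (85/4)x - 7/8
S_{1/2} D ((M_x + S_{-3/2}) + [S_{1/2}, D]) f = (1/2)x^3 + (15/32)x^2 + (85/8)x - 7/8
S_{1/2} ((M_x + S_{-3/2}) + [S_{1/2}, D]) f = (1/16)x^4 + (5/64)x^3 + (85/32)x^2 - (7/16)x - 3/8
D S_{1/2} ((M_x + S_{-3/2}) + [S_{1/2}, D]) f = (1/4)x^3 + (15/64)x^2 + (85/16)x - 7/16
[S_{1/2}, D] ((M_x + S_{-3/2}) + [S_{1/2}, D]) f = (1/4)x^3 + (15/64)x^2 + (85/16)x - 7/16
((M_x + S_{-3/2}) + [S_{1/2}, D]) ((M_x + S_{-3/2}) + [S_{1/2}, D]) f = x^5 + (91/16)x^4 + (561/64)x^3 + (1489/64)x^2 + (25/4)x - 13/16

g(x) = x^5 + (91/16)x^4 + (561/64)x^3 + (1489/64)x^2 + (25/4)x - 13/16


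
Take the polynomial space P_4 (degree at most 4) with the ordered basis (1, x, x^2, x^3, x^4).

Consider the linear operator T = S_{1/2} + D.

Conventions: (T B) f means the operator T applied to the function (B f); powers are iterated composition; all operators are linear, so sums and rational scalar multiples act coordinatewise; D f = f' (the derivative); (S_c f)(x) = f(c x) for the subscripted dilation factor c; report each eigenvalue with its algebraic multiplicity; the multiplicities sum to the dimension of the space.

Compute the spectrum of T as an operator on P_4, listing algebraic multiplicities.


λ = 1/16 (multiplicity 1), λ = 1/8 (multiplicity 1), λ = 1/4 (multiplicity 1), λ = 1/2 (multiplicity 1), λ = 1 (multiplicity 1)

image of 1: 1
image of x: (1/2)x + 1
image of x^2: (1/4)x^2 + 2x
image of x^3: (1/8)x^3 + 3x^2
image of x^4: (1/16)x^4 + 4x^3
the matrix is upper triangular; its diagonal is (1, 1/2, 1/4, 1/8, 1/16)
for a triangular matrix the eigenvalues are the diagonal entries, with algebraic multiplicity their repetition count


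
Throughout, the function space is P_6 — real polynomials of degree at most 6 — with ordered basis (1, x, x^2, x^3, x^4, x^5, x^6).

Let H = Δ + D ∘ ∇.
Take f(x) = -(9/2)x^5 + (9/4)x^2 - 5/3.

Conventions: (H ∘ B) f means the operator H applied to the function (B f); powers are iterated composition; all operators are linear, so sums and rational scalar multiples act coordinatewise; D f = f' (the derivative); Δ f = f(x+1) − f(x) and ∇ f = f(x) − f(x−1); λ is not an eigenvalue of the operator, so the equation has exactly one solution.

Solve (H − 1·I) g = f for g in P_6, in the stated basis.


the image equals g(x) = (9/2)x^5 + (45/2)x^4 + 225x^3 + (3951/4)x^2 + 3933x + 78509/12

write g with unknown coordinates in the stated basis and equate coefficients in (H − 1·I) g = f
solving from the highest basis element down gives g = (9/2)x^5 + (45/2)x^4 + 225x^3 + (3951/4)x^2 + 3933x + 78509/12
check: H g = (45/2)x^4 + 225x^3 + 990x^2 + 3933x + 26163/4
so H g − 1·g = -(9/2)x^5 + (9/4)x^2 - 5/3 = f ✓


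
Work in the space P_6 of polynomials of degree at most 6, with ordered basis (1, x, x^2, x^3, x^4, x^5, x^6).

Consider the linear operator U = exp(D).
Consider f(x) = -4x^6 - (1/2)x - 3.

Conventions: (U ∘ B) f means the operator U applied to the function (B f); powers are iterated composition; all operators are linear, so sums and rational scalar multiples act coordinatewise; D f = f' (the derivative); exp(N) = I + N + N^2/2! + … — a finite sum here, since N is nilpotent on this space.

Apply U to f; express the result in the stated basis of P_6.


order-1 term: -24x^5 - 1/2
order-2 term: -60x^4
order-3 term: -80x^3
order-4 term: -60x^2
order-5 term: -24x
order-6 term: -4
the series for exp(D) f terminates at order 6
exp(D) f = -4x^6 - 24x^5 - 60x^4 - 80x^3 - 60x^2 - (49/2)x - 15/2

the result is g(x) = -4x^6 - 24x^5 - 60x^4 - 80x^3 - 60x^2 - (49/2)x - 15/2


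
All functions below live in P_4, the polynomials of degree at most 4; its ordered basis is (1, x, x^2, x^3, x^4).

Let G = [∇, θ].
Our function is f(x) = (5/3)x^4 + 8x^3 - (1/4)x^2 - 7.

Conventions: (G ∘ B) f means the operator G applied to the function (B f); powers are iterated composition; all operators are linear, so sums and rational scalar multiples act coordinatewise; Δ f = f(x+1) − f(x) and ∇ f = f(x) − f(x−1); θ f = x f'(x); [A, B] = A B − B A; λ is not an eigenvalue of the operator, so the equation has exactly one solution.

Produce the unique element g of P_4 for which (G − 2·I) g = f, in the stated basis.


write g with unknown coordinates in the stated basis and equate coefficients in (G − 2·I) g = f
solving from the highest basis element down gives g = -(5/6)x^4 - (17/3)x^3 - (27/8)x^2 + (69/8)x + 209/48
check: G g = -(10/3)x^3 - 7x^2 + (69/4)x + 41/24
so G g − 2·g = (5/3)x^4 + 8x^3 - (1/4)x^2 - 7 = f ✓

the image equals g(x) = -(5/6)x^4 - (17/3)x^3 - (27/8)x^2 + (69/8)x + 209/48


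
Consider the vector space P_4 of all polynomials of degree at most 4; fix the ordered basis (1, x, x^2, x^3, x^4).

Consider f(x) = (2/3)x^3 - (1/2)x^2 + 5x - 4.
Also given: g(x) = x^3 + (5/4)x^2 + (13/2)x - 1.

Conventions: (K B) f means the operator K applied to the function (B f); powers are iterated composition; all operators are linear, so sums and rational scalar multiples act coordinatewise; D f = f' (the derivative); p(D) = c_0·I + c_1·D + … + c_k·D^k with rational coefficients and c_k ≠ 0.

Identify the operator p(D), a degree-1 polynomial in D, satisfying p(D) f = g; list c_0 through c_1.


c_0 = 3/2, c_1 = 1

D^0 f = (2/3)x^3 - (1/2)x^2 + 5x - 4
D^1 f = 2x^2 - x + 5
matching coefficients of g against c_0 f + c_1 Df + … from the top degree down determines the c_i
solution: c_0 = 3/2, c_1 = 1


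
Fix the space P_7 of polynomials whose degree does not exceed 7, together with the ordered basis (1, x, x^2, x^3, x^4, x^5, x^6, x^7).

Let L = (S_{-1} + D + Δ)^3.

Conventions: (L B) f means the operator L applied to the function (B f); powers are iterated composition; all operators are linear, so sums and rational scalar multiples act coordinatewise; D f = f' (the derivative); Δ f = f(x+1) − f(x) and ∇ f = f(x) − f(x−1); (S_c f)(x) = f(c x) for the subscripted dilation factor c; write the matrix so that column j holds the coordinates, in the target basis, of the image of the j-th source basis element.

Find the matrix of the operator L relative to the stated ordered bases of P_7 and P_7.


image of 1: 1
image of x: -x + 2
image of x^2: x^2 + 4x + 11
image of x^3: -x^3 + 6x^2 - 15x + 49
image of x^4: x^4 + 8x^3 + 66x^2 + 196x + 181
image of x^5: -x^5 + 10x^4 - 50x^3 + 490x^2 + 565x + 421
image of x^6: x^6 + 12x^5 + 165x^4 + 980x^3 + 2715x^2 + 2526x + 1307
image of x^7: -x^7 + 14x^6 - 105x^5 + 1715x^4 + 3955x^3 + 8841x^2 + 7273x + 3235
each image's coordinates form column j of the matrix

the matrix is [[1, 2, 11, 49, 181, 421, 1307, 3235]; [0, -1, 4, -15, 196, 565, 2526, 7273]; [0, 0, 1, 6, 66, 490, 2715, 8841]; [0, 0, 0, -1, 8, -50, 980, 3955]; [0, 0, 0, 0, 1, 10, 165, 1715]; [0, 0, 0, 0, 0, -1, 12, -105]; [0, 0, 0, 0, 0, 0, 1, 14]; [0, 0, 0, 0, 0, 0, 0, -1]] (rows listed top to bottom)


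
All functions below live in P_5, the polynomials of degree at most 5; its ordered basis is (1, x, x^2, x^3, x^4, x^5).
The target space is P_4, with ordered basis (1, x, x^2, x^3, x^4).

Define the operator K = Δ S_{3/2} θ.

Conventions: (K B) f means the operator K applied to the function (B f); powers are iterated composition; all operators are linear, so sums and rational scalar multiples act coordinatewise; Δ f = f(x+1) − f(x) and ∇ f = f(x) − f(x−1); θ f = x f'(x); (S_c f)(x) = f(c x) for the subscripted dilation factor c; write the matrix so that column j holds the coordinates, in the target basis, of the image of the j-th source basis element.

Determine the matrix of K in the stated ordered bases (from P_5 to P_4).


image of 1: 0
image of x: 3/2
image of x^2: 9x + 9/2
image of x^3: (243/8)x^2 + (243/8)x + 81/8
image of x^4: 81x^3 + (243/2)x^2 + 81x + 81/4
image of x^5: (6075/32)x^4 + (6075/16)x^3 + (6075/16)x^2 + (6075/32)x + 1215/32
each image's coordinates form column j of the matrix

the matrix is [[0, 3/2, 9/2, 81/8, 81/4, 1215/32]; [0, 0, 9, 243/8, 81, 6075/32]; [0, 0, 0, 243/8, 243/2, 6075/16]; [0, 0, 0, 0, 81, 6075/16]; [0, 0, 0, 0, 0, 6075/32]] (rows listed top to bottom)


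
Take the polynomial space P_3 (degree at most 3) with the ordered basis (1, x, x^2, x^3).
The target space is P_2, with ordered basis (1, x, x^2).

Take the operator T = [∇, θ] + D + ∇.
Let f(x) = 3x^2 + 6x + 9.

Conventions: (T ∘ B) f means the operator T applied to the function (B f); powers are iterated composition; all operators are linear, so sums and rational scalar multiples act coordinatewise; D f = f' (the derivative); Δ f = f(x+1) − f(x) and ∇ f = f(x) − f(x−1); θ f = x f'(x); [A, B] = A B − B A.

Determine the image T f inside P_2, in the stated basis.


g(x) = 18x + 9

θ f = 6x^2 + 6x
∇ θ f = 12x
∇ f = 6x + 3
θ ∇ f = 6x
[∇, θ] f = 6x
D f = 6x + 6
∇ f = 6x + 3
([∇, θ] + D + ∇) f = 18x + 9


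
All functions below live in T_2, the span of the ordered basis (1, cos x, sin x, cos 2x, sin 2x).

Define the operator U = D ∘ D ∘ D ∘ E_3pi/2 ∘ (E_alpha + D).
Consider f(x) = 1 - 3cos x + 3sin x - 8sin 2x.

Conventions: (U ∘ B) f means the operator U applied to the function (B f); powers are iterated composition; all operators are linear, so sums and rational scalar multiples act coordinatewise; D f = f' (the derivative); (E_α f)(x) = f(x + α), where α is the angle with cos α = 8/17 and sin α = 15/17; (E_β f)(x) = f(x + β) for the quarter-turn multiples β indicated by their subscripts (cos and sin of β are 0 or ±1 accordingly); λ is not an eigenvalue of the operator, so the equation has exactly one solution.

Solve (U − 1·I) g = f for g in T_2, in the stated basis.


the image equals g(x) = -1 + (171/97)cos x + (21/97)sin x - (10304/167297)cos 2x + (54664/167297)sin 2x

write g with unknown coordinates in the stated basis and equate coefficients in (U − 1·I) g = f
solving from the highest basis element down gives g = -1 + (171/97)cos x + (21/97)sin x - (10304/167297)cos 2x + (54664/167297)sin 2x
check: U g = -(120/97)cos x + (312/97)sin x - (10304/167297)cos 2x - (1283712/167297)sin 2x
so U g − 1·g = 1 - 3cos x + 3sin x - 8sin 2x = f ✓


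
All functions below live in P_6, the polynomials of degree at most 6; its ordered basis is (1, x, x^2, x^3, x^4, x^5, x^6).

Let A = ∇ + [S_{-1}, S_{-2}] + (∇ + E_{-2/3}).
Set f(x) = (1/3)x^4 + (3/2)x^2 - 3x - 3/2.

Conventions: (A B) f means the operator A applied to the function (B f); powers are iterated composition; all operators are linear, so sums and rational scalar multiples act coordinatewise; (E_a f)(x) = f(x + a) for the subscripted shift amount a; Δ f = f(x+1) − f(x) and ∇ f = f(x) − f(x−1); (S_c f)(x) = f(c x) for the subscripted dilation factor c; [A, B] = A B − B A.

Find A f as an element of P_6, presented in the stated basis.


the image equals g(x) = (1/3)x^4 + (16/9)x^3 - (29/18)x^2 + (265/81)x - 4099/486

∇ f = (4/3)x^3 - 2x^2 + (13/3)x - 29/6
S_{-2} f = (16/3)x^4 + 6x^2 + 6x - 3/2
S_{-1} S_{-2} f = (16/3)x^4 + 6x^2 - 6x - 3/2
S_{-1} f = (1/3)x^4 + (3/2)x^2 + 3x - 3/2
S_{-2} S_{-1} f = (16/3)x^4 + 6x^2 - 6x - 3/2
[S_{-1}, S_{-2}] f = 0
∇ f = (4/3)x^3 - 2x^2 + (13/3)x - 29/6
E_{-2/3} f = (1/3)x^4 - (8/9)x^3 + (43/18)x^2 - (437/81)x + 599/486
(∇ + E_{-2/3}) f = (1/3)x^4 + (4/9)x^3 + (7/18)x^2 - (86/81)x - 875/243
(∇ + [S_{-1}, S_{-2}] + (∇ + E_{-2/3})) f = (1/3)x^4 + (16/9)x^3 - (29/18)x^2 + (265/81)x - 4099/486


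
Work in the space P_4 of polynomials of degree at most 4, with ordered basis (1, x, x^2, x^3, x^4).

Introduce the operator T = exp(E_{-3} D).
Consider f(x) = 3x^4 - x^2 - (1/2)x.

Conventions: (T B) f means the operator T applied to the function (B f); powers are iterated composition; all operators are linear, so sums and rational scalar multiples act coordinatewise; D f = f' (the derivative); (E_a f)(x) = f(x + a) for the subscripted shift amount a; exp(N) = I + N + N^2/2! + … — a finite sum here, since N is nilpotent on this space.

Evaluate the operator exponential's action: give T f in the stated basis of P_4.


the image equals g(x) = 3x^4 + 12x^3 - 91x^2 + (235/2)x + 447/2

order-1 term: 12x^3 - 108x^2 + 322x - 637/2
order-2 term: 18x^2 - 216x + 647
order-3 term: 12x - 108
order-4 term: 3
the series for exp(E_{-3} D) f terminates at order 4
exp(E_{-3} D) f = 3x^4 + 12x^3 - 91x^2 + (235/2)x + 447/2


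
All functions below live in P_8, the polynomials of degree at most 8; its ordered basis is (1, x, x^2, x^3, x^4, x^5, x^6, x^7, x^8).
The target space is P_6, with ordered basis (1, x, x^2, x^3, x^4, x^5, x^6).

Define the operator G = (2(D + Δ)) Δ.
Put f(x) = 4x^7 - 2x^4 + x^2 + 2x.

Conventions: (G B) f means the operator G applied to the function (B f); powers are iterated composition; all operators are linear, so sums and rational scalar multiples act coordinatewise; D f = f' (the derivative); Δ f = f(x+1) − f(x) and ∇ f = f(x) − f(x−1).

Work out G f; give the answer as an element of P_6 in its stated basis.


Δ f = 28x^6 + 84x^5 + 140x^4 + 132x^3 + 72x^2 + 22x + 5
D Δ f = 168x^5 + 420x^4 + 560x^3 + 396x^2 + 144x + 22
Δ Δ f = 168x^5 + 840x^4 + 1960x^3 + 2496x^2 + 1688x + 478
(D + Δ) Δ f = 336x^5 + 1260x^4 + 2520x^3 + 2892x^2 + 1832x + 500
(2(D + Δ)) Δ f = 672x^5 + 2520x^4 + 5040x^3 + 5784x^2 + 3664x + 1000

the result is g(x) = 672x^5 + 2520x^4 + 5040x^3 + 5784x^2 + 3664x + 1000
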